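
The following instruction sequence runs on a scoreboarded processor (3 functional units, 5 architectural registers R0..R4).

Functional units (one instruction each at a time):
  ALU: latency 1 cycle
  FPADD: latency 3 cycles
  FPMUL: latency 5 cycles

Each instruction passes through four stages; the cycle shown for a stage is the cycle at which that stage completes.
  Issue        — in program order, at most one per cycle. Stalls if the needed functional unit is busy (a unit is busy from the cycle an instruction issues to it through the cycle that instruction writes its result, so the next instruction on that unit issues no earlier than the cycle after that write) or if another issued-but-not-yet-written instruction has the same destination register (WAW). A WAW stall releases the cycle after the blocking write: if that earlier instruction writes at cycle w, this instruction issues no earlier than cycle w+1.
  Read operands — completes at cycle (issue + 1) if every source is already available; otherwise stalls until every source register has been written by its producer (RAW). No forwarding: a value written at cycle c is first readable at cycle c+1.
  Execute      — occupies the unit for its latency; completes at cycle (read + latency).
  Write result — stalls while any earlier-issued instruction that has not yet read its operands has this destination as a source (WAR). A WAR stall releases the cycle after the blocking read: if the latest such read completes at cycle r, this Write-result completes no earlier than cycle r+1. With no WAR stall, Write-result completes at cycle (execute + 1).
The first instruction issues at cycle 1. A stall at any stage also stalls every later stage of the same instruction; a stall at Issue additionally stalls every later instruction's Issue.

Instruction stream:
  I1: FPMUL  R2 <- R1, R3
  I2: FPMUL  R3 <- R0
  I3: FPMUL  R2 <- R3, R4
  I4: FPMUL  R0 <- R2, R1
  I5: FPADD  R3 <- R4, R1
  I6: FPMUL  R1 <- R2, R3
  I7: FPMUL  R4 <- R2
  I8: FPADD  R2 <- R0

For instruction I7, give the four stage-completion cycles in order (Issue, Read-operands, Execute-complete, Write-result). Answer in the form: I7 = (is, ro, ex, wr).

I7 = (41, 42, 47, 48)

[1] I1 issues→FPMUL
[2] I1 reads
[7] I1 exec-done
[8] I1 writes R2
[9] I2 issues→FPMUL
[10] I2 reads
[15] I2 exec-done
[16] I2 writes R3
[17] I3 issues→FPMUL
[18] I3 reads
[23] I3 exec-done
[24] I3 writes R2
[25] I4 issues→FPMUL
[26] I4 reads, I5 issues→FPADD
[27] I5 reads
[30] I5 exec-done
[31] I4 exec-done, I5 writes R3
[32] I4 writes R0
[33] I6 issues→FPMUL
[34] I6 reads
[39] I6 exec-done
[40] I6 writes R1
[41] I7 issues→FPMUL
[42] I7 reads, I8 issues→FPADD
[43] I8 reads
[46] I8 exec-done
[47] I7 exec-done, I8 writes R2
[48] I7 writes R4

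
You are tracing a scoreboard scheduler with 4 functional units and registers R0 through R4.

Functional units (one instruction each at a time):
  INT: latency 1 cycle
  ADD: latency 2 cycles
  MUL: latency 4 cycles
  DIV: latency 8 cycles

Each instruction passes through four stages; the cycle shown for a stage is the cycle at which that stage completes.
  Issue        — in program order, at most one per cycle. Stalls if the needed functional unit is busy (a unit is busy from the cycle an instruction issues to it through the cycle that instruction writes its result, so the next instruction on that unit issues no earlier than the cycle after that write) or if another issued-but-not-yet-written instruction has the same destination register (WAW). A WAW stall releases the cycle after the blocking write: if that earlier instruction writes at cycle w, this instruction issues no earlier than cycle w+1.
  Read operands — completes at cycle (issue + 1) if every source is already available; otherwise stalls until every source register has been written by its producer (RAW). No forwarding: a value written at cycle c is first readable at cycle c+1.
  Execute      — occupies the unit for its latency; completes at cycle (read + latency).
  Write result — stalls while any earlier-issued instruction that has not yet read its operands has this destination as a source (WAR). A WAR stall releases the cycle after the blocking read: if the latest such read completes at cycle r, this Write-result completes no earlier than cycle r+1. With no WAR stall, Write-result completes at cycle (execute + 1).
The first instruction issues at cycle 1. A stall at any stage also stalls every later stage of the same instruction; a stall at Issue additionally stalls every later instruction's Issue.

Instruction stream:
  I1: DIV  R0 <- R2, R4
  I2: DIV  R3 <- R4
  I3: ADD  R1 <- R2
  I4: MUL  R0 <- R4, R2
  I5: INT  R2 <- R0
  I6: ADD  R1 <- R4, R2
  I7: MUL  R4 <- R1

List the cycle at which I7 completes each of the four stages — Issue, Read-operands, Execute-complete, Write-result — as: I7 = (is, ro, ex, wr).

I7 = (21, 28, 32, 33)

I1: IS=1 RO=2 EX=10 WR=11
I2: IS=12 RO=13 EX=21 WR=22  [struct: DIV busy until I1 writes@11]
I3: IS=13 RO=14 EX=16 WR=17
I4: IS=14 RO=15 EX=19 WR=20
I5: IS=15 RO=21 EX=22 WR=23  [RAW R0: wait I4 write@20]
I6: IS=18 RO=24 EX=26 WR=27  [struct: ADD busy until I3 writes@17; RAW R2: wait I5 write@23]
I7: IS=21 RO=28 EX=32 WR=33  [struct: MUL busy until I4 writes@20; RAW R1: wait I6 write@27]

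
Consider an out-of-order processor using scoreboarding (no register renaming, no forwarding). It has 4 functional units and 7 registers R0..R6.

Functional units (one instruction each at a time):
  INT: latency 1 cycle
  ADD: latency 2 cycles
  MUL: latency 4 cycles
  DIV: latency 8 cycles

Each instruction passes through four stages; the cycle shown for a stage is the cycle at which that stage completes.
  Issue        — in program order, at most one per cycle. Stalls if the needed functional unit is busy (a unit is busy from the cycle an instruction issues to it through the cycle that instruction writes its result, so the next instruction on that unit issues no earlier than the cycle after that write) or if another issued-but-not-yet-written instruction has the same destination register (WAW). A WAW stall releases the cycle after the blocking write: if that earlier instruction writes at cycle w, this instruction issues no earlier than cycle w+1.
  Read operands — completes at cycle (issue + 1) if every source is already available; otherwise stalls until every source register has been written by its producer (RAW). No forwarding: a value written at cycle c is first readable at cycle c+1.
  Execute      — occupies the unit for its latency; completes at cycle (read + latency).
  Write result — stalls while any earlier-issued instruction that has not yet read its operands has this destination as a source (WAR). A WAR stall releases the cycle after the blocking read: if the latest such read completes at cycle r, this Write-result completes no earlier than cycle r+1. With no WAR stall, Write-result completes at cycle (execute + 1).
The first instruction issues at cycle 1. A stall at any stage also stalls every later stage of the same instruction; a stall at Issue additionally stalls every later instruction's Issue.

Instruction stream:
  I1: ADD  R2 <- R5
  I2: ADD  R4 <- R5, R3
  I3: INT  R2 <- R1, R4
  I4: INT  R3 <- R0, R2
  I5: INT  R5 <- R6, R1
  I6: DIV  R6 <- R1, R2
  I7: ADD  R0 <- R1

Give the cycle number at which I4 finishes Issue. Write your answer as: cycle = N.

cycle = 14

I1  is:1  ro:2  ex:4  wr:5
I2  is:6  ro:7  ex:9  wr:10  — struct: ADD busy until I1 writes@5
I3  is:7  ro:11  ex:12  wr:13  — RAW R4: wait I2 write@10
I4  is:14  ro:15  ex:16  wr:17  — struct: INT busy until I3 writes@13
I5  is:18  ro:19  ex:20  wr:21  — struct: INT busy until I4 writes@17
I6  is:19  ro:20  ex:28  wr:29
I7  is:20  ro:21  ex:23  wr:24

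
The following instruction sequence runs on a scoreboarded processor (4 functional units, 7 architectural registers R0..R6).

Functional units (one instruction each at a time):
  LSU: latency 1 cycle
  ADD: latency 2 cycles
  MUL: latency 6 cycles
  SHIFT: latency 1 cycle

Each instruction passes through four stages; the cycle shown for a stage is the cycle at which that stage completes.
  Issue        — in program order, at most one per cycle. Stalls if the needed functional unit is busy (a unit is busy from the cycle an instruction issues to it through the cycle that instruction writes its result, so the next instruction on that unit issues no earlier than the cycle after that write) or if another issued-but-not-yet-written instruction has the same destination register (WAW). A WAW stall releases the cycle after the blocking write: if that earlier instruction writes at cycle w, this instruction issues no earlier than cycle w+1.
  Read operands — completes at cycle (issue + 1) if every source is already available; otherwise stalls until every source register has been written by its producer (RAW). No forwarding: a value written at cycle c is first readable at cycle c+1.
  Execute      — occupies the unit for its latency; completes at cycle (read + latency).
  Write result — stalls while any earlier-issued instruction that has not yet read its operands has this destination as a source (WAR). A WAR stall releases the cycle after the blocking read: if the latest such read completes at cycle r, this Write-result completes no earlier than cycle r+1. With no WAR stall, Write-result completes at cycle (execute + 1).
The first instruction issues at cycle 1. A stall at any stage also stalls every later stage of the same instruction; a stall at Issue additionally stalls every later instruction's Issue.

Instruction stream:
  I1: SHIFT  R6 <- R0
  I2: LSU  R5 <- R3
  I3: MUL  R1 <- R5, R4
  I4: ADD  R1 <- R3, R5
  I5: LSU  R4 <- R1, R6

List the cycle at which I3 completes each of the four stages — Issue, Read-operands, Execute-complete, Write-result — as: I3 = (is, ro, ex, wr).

I1  is:1  ro:2  ex:3  wr:4
I2  is:2  ro:3  ex:4  wr:5
I3  is:3  ro:6  ex:12  wr:13  — RAW R5: wait I2 write@5
I4  is:14  ro:15  ex:17  wr:18  — WAW R1: wait I3 write@13
I5  is:15  ro:19  ex:20  wr:21  — RAW R1: wait I4 write@18

I3 = (3, 6, 12, 13)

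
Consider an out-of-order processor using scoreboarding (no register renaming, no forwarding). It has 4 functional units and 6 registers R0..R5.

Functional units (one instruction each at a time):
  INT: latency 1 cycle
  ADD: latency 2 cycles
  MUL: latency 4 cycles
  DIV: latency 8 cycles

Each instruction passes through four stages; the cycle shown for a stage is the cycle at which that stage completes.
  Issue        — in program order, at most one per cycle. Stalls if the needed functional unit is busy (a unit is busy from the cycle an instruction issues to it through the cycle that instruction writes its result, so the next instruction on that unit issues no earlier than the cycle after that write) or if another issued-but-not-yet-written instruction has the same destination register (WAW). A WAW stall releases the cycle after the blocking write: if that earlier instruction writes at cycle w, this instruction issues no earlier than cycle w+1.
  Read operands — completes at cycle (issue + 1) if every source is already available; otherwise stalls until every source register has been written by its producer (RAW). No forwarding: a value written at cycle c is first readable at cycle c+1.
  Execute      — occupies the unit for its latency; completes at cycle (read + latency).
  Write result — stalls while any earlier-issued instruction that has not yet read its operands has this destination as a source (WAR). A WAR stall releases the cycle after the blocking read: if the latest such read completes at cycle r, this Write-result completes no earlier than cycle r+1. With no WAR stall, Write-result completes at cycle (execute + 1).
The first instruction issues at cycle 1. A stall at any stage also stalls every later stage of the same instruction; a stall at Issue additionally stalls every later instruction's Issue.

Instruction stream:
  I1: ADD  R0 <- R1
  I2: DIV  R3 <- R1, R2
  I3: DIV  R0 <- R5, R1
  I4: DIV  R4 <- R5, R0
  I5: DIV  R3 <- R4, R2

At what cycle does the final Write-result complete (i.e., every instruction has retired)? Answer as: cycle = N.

cycle = 45

I1  is:1  ro:2  ex:4  wr:5
I2  is:2  ro:3  ex:11  wr:12
I3  is:13  ro:14  ex:22  wr:23  — struct: DIV busy until I2 writes@12
I4  is:24  ro:25  ex:33  wr:34  — struct: DIV busy until I3 writes@23
I5  is:35  ro:36  ex:44  wr:45  — struct: DIV busy until I4 writes@34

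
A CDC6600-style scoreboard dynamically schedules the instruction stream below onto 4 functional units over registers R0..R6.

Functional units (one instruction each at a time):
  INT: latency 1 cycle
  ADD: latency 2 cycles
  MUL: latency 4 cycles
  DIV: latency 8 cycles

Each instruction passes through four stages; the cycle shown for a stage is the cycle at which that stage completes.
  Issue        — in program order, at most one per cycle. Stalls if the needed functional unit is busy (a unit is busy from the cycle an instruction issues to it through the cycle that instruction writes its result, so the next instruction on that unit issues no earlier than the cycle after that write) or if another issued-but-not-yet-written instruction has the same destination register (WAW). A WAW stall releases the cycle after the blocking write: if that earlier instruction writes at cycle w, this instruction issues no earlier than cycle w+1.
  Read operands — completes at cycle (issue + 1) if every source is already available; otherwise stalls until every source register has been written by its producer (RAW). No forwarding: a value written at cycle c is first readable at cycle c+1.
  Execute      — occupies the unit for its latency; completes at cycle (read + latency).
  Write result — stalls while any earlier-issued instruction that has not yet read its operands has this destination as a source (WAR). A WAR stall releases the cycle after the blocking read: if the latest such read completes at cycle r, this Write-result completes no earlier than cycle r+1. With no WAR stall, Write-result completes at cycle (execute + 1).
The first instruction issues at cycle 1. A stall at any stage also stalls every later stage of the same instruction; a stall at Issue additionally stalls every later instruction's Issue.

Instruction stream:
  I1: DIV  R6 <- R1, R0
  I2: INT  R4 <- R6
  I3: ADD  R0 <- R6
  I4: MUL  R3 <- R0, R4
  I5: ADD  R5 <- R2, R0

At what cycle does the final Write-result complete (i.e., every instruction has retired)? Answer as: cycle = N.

I1: IS=1 RO=2 EX=10 WR=11
I2: IS=2 RO=12 EX=13 WR=14  [RAW R6: wait I1 write@11]
I3: IS=3 RO=12 EX=14 WR=15  [RAW R6: wait I1 write@11]
I4: IS=4 RO=16 EX=20 WR=21  [RAW R0: wait I3 write@15]
I5: IS=16 RO=17 EX=19 WR=20  [struct: ADD busy until I3 writes@15]

cycle = 21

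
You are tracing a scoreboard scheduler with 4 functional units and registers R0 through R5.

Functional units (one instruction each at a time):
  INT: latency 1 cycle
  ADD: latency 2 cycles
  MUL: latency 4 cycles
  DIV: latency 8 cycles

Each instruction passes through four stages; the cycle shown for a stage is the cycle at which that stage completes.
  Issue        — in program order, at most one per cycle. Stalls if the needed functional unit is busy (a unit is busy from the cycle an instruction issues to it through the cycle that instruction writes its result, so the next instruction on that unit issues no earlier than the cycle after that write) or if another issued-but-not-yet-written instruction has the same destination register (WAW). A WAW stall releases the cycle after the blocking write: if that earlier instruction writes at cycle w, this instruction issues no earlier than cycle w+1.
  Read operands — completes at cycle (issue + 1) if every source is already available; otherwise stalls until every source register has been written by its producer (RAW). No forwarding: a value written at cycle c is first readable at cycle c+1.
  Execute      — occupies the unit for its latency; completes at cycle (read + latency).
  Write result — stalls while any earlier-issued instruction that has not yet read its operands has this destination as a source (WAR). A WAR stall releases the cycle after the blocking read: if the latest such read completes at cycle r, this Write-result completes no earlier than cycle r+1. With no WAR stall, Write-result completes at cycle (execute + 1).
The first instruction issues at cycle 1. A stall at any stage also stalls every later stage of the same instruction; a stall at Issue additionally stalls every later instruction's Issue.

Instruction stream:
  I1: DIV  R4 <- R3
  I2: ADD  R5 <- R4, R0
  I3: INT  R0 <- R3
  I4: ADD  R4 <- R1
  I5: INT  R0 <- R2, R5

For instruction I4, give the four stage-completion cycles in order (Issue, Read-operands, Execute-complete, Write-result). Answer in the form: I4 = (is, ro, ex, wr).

I4 = (16, 17, 19, 20)

1) issue 1, read 2, done 10, write 11
2) issue 2, read 12, done 14, write 15  <RAW R4: wait I1 write@11>
3) issue 3, read 4, done 5, write 13  <WAR R0: wait I2 read@12>
4) issue 16, read 17, done 19, write 20  <struct: ADD busy until I2 writes@15>
5) issue 17, read 18, done 19, write 20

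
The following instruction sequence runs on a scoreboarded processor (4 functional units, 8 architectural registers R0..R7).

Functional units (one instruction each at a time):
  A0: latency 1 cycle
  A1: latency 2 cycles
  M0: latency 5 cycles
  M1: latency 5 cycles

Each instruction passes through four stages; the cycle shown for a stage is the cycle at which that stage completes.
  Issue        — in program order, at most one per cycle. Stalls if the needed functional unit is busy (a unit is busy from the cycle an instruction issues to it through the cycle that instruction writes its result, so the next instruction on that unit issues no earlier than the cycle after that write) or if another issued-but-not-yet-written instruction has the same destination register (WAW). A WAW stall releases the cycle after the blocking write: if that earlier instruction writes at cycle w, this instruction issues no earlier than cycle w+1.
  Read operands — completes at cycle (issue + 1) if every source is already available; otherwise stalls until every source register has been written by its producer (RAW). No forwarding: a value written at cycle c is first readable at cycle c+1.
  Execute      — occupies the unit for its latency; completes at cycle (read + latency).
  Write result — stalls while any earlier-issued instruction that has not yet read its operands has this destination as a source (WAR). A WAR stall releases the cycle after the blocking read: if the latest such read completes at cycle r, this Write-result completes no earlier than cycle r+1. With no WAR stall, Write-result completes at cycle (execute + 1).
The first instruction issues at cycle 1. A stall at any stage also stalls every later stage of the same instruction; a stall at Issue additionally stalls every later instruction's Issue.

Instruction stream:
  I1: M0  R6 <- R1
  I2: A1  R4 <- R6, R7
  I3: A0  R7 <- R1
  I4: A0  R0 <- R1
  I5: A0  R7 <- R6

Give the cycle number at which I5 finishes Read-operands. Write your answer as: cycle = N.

cycle = 16

I1  is:1  ro:2  ex:7  wr:8
I2  is:2  ro:9  ex:11  wr:12  — RAW R6: wait I1 write@8
I3  is:3  ro:4  ex:5  wr:10  — WAR R7: wait I2 read@9
I4  is:11  ro:12  ex:13  wr:14  — struct: A0 busy until I3 writes@10
I5  is:15  ro:16  ex:17  wr:18  — struct: A0 busy until I4 writes@14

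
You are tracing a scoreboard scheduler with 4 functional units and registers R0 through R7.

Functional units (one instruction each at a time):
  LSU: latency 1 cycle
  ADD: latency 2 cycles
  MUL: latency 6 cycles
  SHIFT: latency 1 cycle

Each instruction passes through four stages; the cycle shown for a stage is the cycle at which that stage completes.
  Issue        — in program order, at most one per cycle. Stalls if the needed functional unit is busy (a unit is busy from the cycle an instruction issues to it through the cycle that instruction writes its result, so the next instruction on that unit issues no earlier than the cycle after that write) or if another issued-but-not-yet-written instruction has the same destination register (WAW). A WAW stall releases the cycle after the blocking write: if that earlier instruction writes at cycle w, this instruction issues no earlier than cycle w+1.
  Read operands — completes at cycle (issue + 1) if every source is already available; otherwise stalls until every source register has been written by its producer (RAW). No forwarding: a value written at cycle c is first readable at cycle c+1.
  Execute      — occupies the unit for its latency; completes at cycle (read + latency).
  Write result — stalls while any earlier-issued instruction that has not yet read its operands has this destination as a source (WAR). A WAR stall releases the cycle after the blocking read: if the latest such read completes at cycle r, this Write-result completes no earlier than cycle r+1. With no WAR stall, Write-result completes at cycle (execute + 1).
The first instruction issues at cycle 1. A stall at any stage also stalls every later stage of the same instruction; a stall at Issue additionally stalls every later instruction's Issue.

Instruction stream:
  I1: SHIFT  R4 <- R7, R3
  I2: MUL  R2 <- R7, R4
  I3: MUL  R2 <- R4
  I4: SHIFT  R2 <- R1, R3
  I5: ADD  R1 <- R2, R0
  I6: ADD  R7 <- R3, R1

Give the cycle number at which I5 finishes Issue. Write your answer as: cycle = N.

[I1] 1/2/3/4
[I2] 2/5/11/12  (RAW R4: wait I1 write@4)
[I3] 13/14/20/21  (struct: MUL busy until I2 writes@12)
[I4] 22/23/24/25  (WAW R2: wait I3 write@21)
[I5] 23/26/28/29  (RAW R2: wait I4 write@25)
[I6] 30/31/33/34  (struct: ADD busy until I5 writes@29)

cycle = 23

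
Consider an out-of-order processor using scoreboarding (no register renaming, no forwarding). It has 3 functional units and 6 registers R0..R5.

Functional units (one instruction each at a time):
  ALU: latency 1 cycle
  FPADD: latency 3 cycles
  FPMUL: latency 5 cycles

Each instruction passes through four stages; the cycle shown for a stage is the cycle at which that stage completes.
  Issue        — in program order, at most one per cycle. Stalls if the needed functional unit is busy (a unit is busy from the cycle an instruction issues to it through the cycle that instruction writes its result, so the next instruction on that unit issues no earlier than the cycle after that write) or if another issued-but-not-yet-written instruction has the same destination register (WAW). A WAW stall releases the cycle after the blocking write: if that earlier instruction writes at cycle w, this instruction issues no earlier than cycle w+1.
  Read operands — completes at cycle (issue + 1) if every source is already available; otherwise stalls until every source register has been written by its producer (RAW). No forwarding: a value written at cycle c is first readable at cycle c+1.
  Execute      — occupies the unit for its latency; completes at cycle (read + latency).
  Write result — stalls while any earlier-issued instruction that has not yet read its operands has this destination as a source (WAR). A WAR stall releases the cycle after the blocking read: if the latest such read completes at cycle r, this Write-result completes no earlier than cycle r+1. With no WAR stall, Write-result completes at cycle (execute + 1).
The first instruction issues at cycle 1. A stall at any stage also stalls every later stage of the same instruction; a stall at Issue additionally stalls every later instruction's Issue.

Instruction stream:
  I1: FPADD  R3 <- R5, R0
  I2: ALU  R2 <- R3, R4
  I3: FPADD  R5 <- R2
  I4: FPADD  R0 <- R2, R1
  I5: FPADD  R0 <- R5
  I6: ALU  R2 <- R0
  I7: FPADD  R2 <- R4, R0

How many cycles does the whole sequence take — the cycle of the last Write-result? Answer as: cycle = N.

t=1  issue I1 (FPADD)
t=2  I1 read-ops · issue I2 (ALU)
t=5  I1 finished on FPADD
t=6  I1→R3
t=7  I2 read-ops · issue I3 (FPADD)
t=8  I2 finished on ALU
t=9  I2→R2
t=10  I3 read-ops
t=13  I3 finished on FPADD
t=14  I3→R5
t=15  issue I4 (FPADD)
t=16  I4 read-ops
t=19  I4 finished on FPADD
t=20  I4→R0
t=21  issue I5 (FPADD)
t=22  I5 read-ops · issue I6 (ALU)
t=25  I5 finished on FPADD
t=26  I5→R0
t=27  I6 read-ops
t=28  I6 finished on ALU
t=29  I6→R2
t=30  issue I7 (FPADD)
t=31  I7 read-ops
t=34  I7 finished on FPADD
t=35  I7→R2

cycle = 35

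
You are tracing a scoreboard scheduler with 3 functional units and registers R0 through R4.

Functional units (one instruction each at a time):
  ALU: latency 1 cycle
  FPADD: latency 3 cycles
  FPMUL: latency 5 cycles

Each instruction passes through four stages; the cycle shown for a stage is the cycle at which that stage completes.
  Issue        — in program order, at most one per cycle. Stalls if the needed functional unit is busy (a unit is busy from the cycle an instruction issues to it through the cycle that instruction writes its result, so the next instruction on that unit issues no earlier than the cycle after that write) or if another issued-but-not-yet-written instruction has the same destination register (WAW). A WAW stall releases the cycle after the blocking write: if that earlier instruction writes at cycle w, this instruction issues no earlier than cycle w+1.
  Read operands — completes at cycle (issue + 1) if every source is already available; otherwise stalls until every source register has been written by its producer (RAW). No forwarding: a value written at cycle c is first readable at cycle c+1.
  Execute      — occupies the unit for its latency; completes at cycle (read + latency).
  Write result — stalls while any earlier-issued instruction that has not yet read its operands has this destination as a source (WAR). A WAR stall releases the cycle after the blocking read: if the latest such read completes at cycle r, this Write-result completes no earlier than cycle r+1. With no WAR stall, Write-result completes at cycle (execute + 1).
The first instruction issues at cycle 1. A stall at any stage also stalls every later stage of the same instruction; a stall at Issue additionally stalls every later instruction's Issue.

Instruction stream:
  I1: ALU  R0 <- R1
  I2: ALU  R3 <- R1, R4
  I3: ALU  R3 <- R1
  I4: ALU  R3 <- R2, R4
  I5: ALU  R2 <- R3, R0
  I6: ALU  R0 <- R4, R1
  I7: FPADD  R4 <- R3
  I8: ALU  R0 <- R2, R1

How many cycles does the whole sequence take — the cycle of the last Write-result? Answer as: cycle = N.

cycle = 28

c1: I1 issues→ALU
c2: I1 reads
c3: I1 exec-done
c4: I1 writes R0
c5: I2 issues→ALU
c6: I2 reads
c7: I2 exec-done
c8: I2 writes R3
c9: I3 issues→ALU
c10: I3 reads
c11: I3 exec-done
c12: I3 writes R3
c13: I4 issues→ALU
c14: I4 reads
c15: I4 exec-done
c16: I4 writes R3
c17: I5 issues→ALU
c18: I5 reads
c19: I5 exec-done
c20: I5 writes R2
c21: I6 issues→ALU
c22: I6 reads | I7 issues→FPADD
c23: I6 exec-done | I7 reads
c24: I6 writes R0
c25: I8 issues→ALU
c26: I7 exec-done | I8 reads
c27: I7 writes R4 | I8 exec-done
c28: I8 writes R0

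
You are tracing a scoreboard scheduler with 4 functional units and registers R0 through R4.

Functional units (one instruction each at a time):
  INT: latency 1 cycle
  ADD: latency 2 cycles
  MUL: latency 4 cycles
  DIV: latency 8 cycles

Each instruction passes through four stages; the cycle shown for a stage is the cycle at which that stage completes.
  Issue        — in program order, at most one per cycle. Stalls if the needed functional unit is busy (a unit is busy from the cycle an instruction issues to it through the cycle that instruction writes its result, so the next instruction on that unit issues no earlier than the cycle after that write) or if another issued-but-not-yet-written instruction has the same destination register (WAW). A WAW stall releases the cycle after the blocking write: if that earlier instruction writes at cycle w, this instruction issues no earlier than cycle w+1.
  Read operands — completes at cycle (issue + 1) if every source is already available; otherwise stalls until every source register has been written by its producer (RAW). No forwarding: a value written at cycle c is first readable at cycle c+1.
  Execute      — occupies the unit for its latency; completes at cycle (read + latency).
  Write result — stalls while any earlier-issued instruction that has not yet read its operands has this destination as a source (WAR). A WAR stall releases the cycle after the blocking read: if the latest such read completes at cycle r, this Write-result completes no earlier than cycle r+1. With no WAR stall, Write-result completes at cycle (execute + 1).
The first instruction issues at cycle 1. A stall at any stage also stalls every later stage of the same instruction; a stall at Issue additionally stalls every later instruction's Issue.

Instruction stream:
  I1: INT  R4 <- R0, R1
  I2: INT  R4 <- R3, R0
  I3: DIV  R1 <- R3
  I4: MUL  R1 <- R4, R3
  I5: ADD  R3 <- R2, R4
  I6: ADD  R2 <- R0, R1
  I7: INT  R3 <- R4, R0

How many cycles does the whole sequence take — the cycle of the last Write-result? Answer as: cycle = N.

c1: I1 dispatched to INT
c2: I1 operands ready
c3: I1 complete
c4: R4←I1
c5: I2 dispatched to INT
c6: I2 operands ready; I3 dispatched to DIV
c7: I2 complete; I3 operands ready
c8: R4←I2
c15: I3 complete
c16: R1←I3
c17: I4 dispatched to MUL
c18: I4 operands ready; I5 dispatched to ADD
c19: I5 operands ready
c21: I5 complete
c22: I4 complete; R3←I5
c23: R1←I4; I6 dispatched to ADD
c24: I6 operands ready; I7 dispatched to INT
c25: I7 operands ready
c26: I6 complete; I7 complete
c27: R2←I6; R3←I7

cycle = 27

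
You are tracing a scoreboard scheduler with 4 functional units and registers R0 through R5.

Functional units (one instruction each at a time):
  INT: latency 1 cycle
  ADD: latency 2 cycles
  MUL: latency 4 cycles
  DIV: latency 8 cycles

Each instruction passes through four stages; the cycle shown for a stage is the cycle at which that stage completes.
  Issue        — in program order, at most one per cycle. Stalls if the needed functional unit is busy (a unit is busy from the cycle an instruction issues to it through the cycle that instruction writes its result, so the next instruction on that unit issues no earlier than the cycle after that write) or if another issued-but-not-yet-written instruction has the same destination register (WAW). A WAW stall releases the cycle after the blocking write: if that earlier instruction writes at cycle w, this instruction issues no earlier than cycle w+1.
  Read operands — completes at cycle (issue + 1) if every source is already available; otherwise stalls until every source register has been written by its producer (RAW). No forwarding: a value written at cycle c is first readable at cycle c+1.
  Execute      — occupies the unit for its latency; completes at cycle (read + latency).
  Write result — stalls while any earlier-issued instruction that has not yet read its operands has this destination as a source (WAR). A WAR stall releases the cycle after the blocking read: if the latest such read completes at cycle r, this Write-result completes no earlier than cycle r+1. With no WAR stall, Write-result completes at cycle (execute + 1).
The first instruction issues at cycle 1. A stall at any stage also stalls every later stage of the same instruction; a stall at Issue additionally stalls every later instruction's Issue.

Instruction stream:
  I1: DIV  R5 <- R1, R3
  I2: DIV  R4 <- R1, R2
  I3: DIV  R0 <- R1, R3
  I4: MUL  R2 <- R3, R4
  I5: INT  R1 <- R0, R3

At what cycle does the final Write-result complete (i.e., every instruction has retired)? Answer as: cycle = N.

cycle = 36

c1: I1 dispatched to DIV
c2: I1 operands ready
c10: I1 complete
c11: R5←I1
c12: I2 dispatched to DIV
c13: I2 operands ready
c21: I2 complete
c22: R4←I2
c23: I3 dispatched to DIV
c24: I3 operands ready | I4 dispatched to MUL
c25: I4 operands ready | I5 dispatched to INT
c29: I4 complete
c30: R2←I4
c32: I3 complete
c33: R0←I3
c34: I5 operands ready
c35: I5 complete
c36: R1←I5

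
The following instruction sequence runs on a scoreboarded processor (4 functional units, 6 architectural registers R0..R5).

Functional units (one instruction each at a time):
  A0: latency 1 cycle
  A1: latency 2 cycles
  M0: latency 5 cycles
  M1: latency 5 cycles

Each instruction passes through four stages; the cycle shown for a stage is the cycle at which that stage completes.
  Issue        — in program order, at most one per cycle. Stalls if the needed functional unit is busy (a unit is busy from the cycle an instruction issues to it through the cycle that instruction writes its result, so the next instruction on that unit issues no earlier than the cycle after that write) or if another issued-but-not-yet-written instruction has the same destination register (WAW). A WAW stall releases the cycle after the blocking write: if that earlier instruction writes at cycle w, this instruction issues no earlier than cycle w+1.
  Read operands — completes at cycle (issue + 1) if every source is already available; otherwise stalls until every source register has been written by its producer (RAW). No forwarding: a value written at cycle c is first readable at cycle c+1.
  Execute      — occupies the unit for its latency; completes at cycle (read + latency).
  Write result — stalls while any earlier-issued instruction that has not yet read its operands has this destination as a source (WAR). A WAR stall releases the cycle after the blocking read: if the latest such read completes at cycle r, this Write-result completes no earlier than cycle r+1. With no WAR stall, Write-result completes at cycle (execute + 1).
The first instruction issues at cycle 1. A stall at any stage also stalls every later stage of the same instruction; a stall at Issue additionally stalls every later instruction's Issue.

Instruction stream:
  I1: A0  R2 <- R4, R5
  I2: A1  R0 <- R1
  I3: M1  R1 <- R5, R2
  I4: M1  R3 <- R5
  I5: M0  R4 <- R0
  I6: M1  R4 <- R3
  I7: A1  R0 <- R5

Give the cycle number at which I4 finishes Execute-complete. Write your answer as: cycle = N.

cycle = 18

I1 -> (1, 2, 3, 4)
I2 -> (2, 3, 5, 6)
I3 -> (3, 5, 10, 11)  // RAW R2: wait I1 write@4
I4 -> (12, 13, 18, 19)  // struct: M1 busy until I3 writes@11
I5 -> (13, 14, 19, 20)
I6 -> (21, 22, 27, 28)  // WAW R4: wait I5 write@20
I7 -> (22, 23, 25, 26)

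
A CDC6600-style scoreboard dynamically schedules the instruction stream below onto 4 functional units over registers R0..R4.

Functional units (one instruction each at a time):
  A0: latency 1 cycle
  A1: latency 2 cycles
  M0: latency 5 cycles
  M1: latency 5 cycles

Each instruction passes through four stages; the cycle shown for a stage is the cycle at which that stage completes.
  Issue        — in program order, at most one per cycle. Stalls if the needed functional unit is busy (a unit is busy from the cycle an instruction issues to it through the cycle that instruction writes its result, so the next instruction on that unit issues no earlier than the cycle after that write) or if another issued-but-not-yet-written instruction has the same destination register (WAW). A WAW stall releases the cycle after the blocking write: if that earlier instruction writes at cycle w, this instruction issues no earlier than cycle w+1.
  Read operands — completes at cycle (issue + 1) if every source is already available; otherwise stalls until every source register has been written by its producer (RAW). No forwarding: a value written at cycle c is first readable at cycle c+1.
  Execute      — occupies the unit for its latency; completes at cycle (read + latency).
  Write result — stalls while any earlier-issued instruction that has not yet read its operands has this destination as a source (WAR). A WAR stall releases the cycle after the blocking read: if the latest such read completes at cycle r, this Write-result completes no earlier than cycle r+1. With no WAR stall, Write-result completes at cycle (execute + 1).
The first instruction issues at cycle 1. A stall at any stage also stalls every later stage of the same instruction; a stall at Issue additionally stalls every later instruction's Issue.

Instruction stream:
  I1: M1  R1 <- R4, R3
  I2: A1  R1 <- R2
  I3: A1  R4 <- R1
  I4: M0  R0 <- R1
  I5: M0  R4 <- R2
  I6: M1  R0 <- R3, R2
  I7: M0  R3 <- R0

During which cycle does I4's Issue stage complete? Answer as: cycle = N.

c1: I1→M1
c2: I1 RO
c7: I1 EX
c8: I1 WR R1
c9: I2→A1
c10: I2 RO
c12: I2 EX
c13: I2 WR R1
c14: I3→A1
c15: I3 RO · I4→M0
c16: I4 RO
c17: I3 EX
c18: I3 WR R4
c21: I4 EX
c22: I4 WR R0
c23: I5→M0
c24: I5 RO · I6→M1
c25: I6 RO
c29: I5 EX
c30: I5 WR R4 · I6 EX
c31: I6 WR R0 · I7→M0
c32: I7 RO
c37: I7 EX
c38: I7 WR R3

cycle = 15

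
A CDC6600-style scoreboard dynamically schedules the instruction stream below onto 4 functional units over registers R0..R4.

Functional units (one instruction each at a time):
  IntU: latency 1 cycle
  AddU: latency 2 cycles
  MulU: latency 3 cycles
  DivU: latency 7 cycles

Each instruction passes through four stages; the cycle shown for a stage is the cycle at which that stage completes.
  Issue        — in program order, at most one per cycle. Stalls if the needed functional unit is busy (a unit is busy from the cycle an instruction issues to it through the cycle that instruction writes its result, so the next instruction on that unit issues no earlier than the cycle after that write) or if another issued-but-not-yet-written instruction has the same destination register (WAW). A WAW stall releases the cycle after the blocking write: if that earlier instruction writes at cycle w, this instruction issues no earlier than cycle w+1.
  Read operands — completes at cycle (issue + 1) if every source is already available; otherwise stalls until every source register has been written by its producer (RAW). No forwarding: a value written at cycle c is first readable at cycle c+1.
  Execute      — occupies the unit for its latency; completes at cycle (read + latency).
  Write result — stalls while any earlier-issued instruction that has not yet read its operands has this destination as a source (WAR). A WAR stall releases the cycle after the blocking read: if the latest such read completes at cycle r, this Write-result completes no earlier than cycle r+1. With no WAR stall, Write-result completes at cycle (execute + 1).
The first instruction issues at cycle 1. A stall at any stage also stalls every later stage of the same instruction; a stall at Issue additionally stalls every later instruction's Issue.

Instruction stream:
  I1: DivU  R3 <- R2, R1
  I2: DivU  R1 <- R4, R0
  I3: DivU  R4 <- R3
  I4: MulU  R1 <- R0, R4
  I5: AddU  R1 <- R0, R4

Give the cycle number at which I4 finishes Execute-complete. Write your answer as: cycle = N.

cycle = 34

I1  is:1  ro:2  ex:9  wr:10
I2  is:11  ro:12  ex:19  wr:20  — struct: DivU busy until I1 writes@10
I3  is:21  ro:22  ex:29  wr:30  — struct: DivU busy until I2 writes@20
I4  is:22  ro:31  ex:34  wr:35  — RAW R4: wait I3 write@30
I5  is:36  ro:37  ex:39  wr:40  — WAW R1: wait I4 write@35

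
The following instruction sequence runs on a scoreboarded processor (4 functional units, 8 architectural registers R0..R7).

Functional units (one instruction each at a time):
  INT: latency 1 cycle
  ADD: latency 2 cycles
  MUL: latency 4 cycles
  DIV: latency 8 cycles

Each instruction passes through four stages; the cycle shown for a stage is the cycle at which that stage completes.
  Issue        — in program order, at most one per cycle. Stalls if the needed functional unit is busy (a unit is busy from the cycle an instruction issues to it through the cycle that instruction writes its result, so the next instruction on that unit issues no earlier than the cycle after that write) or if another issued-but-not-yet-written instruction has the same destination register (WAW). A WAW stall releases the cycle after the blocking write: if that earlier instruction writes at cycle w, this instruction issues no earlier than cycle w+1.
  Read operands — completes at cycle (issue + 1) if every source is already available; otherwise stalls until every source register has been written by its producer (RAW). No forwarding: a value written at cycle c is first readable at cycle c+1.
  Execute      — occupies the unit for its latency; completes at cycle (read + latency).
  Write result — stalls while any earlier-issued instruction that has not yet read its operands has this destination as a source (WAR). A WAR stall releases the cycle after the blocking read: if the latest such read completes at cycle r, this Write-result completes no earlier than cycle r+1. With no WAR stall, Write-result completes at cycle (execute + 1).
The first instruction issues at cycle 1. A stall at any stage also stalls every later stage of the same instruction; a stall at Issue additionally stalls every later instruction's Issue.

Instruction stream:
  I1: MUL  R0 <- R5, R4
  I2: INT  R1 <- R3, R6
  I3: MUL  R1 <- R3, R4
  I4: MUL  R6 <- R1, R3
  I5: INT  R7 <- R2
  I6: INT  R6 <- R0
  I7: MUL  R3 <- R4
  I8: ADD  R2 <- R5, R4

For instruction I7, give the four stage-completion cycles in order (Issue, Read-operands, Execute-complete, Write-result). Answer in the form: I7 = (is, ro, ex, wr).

I7 = (23, 24, 28, 29)

I1  is:1  ro:2  ex:6  wr:7
I2  is:2  ro:3  ex:4  wr:5
I3  is:8  ro:9  ex:13  wr:14  — struct: MUL busy until I1 writes@7
I4  is:15  ro:16  ex:20  wr:21  — struct: MUL busy until I3 writes@14
I5  is:16  ro:17  ex:18  wr:19
I6  is:22  ro:23  ex:24  wr:25  — WAW R6: wait I4 write@21
I7  is:23  ro:24  ex:28  wr:29
I8  is:24  ro:25  ex:27  wr:28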